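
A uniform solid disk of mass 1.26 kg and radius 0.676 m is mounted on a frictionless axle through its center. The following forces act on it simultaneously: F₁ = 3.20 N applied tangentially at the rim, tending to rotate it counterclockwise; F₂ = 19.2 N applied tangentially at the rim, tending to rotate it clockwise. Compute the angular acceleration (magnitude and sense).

I = ½MR² = (1/2)(1.26)(0.676)² = 0.2879 kg·m².
Taking counterclockwise as positive: τ₁ = +(3.20)(0.676) = +2.163 N·m; τ₂ = −(19.2)(0.676) = −12.98 N·m.
Net torque τ = -10.82 N·m.
α = τ/I = -10.82/0.2879 = -37.57 rad/s².

α ≈ 37.6 rad/s², clockwise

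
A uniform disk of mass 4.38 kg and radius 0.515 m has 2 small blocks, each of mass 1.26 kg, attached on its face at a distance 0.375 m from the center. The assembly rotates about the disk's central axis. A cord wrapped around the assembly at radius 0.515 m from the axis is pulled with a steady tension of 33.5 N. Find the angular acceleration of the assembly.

α ≈ 18.4 rad/s²

I_disk = ½MR² = ½(4.38)(0.515)² = 0.5808 kg·m².
I_blocks = 2·m·r² = 2(1.26)(0.375)² = 0.3544 kg·m².
Total I = 0.9352 kg·m².
τ = F r = (33.5)(0.515) = 17.25 N·m.
α = τ/I = 17.25/0.9352 = 18.45 rad/s².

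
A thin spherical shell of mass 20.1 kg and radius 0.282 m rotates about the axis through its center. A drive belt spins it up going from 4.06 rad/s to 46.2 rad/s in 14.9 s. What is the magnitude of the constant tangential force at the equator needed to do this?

I = (2/3)MR² = (2/3)(20.1)(0.282)² = 1.066 kg·m².
α = Δω/Δt = (46.2 − 4.06)/14.9 = 2.828 rad/s².
The required torque is τ = Iα = (1.066)(2.828) = 3.014 N·m.
A tangential force at the equator gives τ = FR, so F = τ/R = 3.014/0.282 = 10.69 N.

F ≈ 10.7 N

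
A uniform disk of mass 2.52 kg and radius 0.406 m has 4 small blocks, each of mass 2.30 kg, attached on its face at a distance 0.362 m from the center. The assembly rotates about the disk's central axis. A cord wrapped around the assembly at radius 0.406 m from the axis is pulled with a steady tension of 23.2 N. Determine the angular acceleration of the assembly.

I_disk = ½MR² = ½(2.52)(0.406)² = 0.2077 kg·m².
I_blocks = 4·m·r² = 4(2.30)(0.362)² = 1.206 kg·m².
Total I = 1.413 kg·m².
τ = F r = (23.2)(0.406) = 9.419 N·m.
α = τ/I = 9.419/1.413 = 6.665 rad/s².

α ≈ 6.66 rad/s²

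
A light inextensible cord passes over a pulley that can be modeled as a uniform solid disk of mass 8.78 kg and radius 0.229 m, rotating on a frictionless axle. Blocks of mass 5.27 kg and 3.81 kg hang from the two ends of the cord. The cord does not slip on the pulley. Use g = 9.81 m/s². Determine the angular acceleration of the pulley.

I = ½MR² = (1/2)(8.78)(0.229)² = 0.2302 kg·m².
Heavier block: m₁g − T₁ = m₁a. Lighter block: T₂ − m₂g = m₂a.
Pulley: (T₁ − T₂)R = Iα = I(a/R), so T₁ − T₂ = (I/R²)a = (1/2)M_p a = 4.390·a.
Adding the three: (m₁ − m₂)g = (m₁ + m₂ + 4.390)a, so a = (5.27 − 3.81)(9.81)/(5.27 + 3.81 + 4.390) = 1.063 m/s².
α = a/R = 1.063/0.229 = 4.643 rad/s².

α ≈ 4.64 rad/s²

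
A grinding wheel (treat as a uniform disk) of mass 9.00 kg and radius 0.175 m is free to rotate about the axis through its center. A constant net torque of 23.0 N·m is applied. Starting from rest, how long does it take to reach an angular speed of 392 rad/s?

I = ½MR² = (1/2)(9.00)(0.175)² = 0.1378 kg·m².
α = τ/I = 23.0/0.1378 = 166.9 rad/s².
ω = αt ⇒ t = ω/α = 392/166.9 = 2.349 s.

t ≈ 2.35 s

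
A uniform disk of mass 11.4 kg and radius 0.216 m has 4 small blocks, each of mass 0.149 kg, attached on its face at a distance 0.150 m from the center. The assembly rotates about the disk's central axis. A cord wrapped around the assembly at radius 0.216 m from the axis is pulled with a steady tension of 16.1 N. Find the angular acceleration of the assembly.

I_disk = ½MR² = ½(11.4)(0.216)² = 0.2659 kg·m².
I_blocks = 4·m·r² = 4(0.149)(0.150)² = 0.01341 kg·m².
Total I = 0.2793 kg·m².
τ = F r = (16.1)(0.216) = 3.478 N·m.
α = τ/I = 3.478/0.2793 = 12.45 rad/s².

α ≈ 12.4 rad/s²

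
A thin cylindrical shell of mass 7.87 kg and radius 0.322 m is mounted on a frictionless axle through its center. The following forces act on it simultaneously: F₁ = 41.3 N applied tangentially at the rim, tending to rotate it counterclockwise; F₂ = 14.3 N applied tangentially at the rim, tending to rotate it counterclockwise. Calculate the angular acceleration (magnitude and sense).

α ≈ 21.9 rad/s², counterclockwise

I = MR² = (7.87)(0.322)² = 0.8160 kg·m².
Taking counterclockwise as positive: τ₁ = +(41.3)(0.322) = +13.30 N·m; τ₂ = +(14.3)(0.322) = +4.605 N·m.
Net torque τ = 17.90 N·m.
α = τ/I = 17.90/0.8160 = 21.94 rad/s².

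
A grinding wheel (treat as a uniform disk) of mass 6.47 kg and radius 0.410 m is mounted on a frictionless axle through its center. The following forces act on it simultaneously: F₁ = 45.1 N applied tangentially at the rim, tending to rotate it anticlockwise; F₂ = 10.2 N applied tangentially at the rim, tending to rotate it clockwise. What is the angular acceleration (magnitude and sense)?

α ≈ 26.3 rad/s², anticlockwise

I = ½MR² = (1/2)(6.47)(0.410)² = 0.5438 kg·m².
Taking anticlockwise as positive: τ₁ = +(45.1)(0.410) = +18.49 N·m; τ₂ = −(10.2)(0.410) = −4.182 N·m.
Net torque τ = 14.31 N·m.
α = τ/I = 14.31/0.5438 = 26.31 rad/s².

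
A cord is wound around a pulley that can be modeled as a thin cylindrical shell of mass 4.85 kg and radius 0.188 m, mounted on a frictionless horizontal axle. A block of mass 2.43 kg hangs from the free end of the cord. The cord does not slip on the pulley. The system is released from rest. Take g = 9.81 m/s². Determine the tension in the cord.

I = MR² = (4.85)(0.188)² = 0.1714 kg·m².
Block: mg − T = ma. Pulley: TR = Iα. No-slip: a = αR, so T = (I/R²)a = 4.850·a.
Then mg = (m + 4.850)a, so a = (2.43)(9.81)/(2.43 + 4.850) = 3.274 m/s².
T = 4.850·a = 15.88 N.

T ≈ 15.9 N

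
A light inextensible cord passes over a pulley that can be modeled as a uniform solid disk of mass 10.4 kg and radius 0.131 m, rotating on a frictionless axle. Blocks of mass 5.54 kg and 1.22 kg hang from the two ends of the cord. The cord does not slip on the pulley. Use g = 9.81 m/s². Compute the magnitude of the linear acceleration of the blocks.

a ≈ 3.54 m/s²

I = ½MR² = (1/2)(10.4)(0.131)² = 0.08924 kg·m².
Heavier block: m₁g − T₁ = m₁a. Lighter block: T₂ − m₂g = m₂a.
Pulley: (T₁ − T₂)R = Iα = I(a/R), so T₁ − T₂ = (I/R²)a = (1/2)M_p a = 5.200·a.
Adding the three: (m₁ − m₂)g = (m₁ + m₂ + 5.200)a, so a = (5.54 − 1.22)(9.81)/(5.54 + 1.22 + 5.200) = 3.543 m/s².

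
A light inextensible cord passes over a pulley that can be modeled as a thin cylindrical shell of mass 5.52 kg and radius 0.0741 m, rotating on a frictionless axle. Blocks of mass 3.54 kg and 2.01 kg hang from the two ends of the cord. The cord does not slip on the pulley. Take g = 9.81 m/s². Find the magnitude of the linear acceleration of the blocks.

I = MR² = (5.52)(0.0741)² = 0.03031 kg·m².
Heavier block: m₁g − T₁ = m₁a. Lighter block: T₂ − m₂g = m₂a.
Pulley: (T₁ − T₂)R = Iα = I(a/R), so T₁ − T₂ = (I/R²)a = 1·M_p a = 5.520·a.
Adding the three: (m₁ − m₂)g = (m₁ + m₂ + 5.520)a, so a = (3.54 − 2.01)(9.81)/(3.54 + 2.01 + 5.520) = 1.356 m/s².

a ≈ 1.36 m/s²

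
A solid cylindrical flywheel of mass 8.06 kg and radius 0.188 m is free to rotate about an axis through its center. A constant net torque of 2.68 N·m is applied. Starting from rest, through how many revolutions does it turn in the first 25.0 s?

≈ 936 revolutions

I = ½MR² = (1/2)(8.06)(0.188)² = 0.1424 kg·m².
α = τ/I = 2.68/0.1424 = 18.82 rad/s².
θ = ½αt² = ½(18.82)(25.0)² = 5880 rad.
Revolutions = θ/(2π) = 935.8.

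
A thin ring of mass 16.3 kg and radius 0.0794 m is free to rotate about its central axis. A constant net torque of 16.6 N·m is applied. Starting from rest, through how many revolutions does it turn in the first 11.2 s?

I = MR² = (16.3)(0.0794)² = 0.1028 kg·m².
α = τ/I = 16.6/0.1028 = 161.5 rad/s².
θ = ½αt² = ½(161.5)(11.2)² = 10130 rad.
Revolutions = θ/(2π) = 1613.

≈ 1610 revolutions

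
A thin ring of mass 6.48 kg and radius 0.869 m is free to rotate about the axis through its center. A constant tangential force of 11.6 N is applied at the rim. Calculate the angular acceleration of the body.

I = MR² = (6.48)(0.869)² = 4.893 kg·m².
τ = F R = (11.6)(0.869) = 10.08 N·m.
From τ = Iα: α = 10.08/4.893 = 2.060 rad/s².

α ≈ 2.06 rad/s²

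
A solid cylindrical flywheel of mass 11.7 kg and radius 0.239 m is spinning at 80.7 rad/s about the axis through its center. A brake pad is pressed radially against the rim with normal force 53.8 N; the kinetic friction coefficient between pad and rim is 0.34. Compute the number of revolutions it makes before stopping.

≈ 39.6 revolutions

I = ½MR² = (1/2)(11.7)(0.239)² = 0.3342 kg·m².
Friction force f = μN = (0.34)(53.8) = 18.29 N at the rim; torque magnitude τ = fR = 4.372 N·m, opposing ω.
|α| = τ/I = 4.372/0.3342 = 13.08 rad/s² (deceleration).
ω² = ω₀² − 2|α|θ with ω = 0 ⇒ θ = ω₀²/(2|α|) = 248.9 rad = 39.61 rev.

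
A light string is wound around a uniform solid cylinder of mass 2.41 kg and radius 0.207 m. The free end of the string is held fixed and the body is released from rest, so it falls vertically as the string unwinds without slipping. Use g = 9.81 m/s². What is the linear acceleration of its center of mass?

a ≈ 6.54 m/s²

Translation: Mg − T = Ma. Rotation about the center: TR = Iα with I = ½MR².
With a = αR: T = (I/R²)a = (1/2)M a, so Mg = (1 + 0.5000)Ma.
a = g/(1 + 0.5000) = 9.81/1.500 = 6.540 m/s².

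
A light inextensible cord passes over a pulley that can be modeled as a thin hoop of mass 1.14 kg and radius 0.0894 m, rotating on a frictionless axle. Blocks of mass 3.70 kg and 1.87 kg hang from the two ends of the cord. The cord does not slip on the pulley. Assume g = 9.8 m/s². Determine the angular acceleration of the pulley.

α ≈ 29.9 rad/s²

I = MR² = (1.14)(0.0894)² = 0.009111 kg·m².
Heavier block: m₁g − T₁ = m₁a. Lighter block: T₂ − m₂g = m₂a.
Pulley: (T₁ − T₂)R = Iα = I(a/R), so T₁ − T₂ = (I/R²)a = 1·M_p a = 1.140·a.
Adding the three: (m₁ − m₂)g = (m₁ + m₂ + 1.140)a, so a = (3.70 − 1.87)(9.8)/(3.70 + 1.87 + 1.140) = 2.673 m/s².
α = a/R = 2.673/0.0894 = 29.90 rad/s².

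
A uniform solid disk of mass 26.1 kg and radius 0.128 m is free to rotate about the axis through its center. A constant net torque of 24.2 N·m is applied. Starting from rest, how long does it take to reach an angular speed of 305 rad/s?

I = ½MR² = (1/2)(26.1)(0.128)² = 0.2138 kg·m².
α = τ/I = 24.2/0.2138 = 113.2 rad/s².
ω = αt ⇒ t = ω/α = 305/113.2 = 2.695 s.

t ≈ 2.69 s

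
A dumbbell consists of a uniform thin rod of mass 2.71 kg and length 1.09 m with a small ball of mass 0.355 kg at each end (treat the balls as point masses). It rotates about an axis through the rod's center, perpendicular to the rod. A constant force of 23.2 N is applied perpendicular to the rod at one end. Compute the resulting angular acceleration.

α ≈ 26.4 rad/s²

I_rod = (1/12)ML² = (1/12)(2.71)(1.09)² = 0.2683 kg·m².
I_balls = 2·m·(L/2)² = 2(0.355)(0.5450)² = 0.2109 kg·m².
Total I = 0.4792 kg·m².
τ = F·(L/2) = (23.2)(0.545) = 12.64 N·m.
α = τ/I = 12.64/0.4792 = 26.39 rad/s².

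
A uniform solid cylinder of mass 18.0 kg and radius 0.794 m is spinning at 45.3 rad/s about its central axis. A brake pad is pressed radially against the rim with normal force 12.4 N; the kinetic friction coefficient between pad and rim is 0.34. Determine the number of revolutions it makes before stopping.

≈ 277 revolutions

I = ½MR² = (1/2)(18.0)(0.794)² = 5.674 kg·m².
Friction force f = μN = (0.34)(12.4) = 4.216 N at the rim; torque magnitude τ = fR = 3.348 N·m, opposing ω.
|α| = τ/I = 3.348/5.674 = 0.5900 rad/s² (deceleration).
ω² = ω₀² − 2|α|θ with ω = 0 ⇒ θ = ω₀²/(2|α|) = 1739 rad = 276.8 rev.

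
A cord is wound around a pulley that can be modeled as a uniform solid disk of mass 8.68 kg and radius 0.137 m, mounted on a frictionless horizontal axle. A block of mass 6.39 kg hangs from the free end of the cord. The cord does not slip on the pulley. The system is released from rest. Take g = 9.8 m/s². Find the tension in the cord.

T ≈ 25.3 N

I = ½MR² = (1/2)(8.68)(0.137)² = 0.08146 kg·m².
Block: mg − T = ma. Pulley: TR = Iα. No-slip: a = αR, so T = (I/R²)a = 4.340·a.
Then mg = (m + 4.340)a, so a = (6.39)(9.8)/(6.39 + 4.340) = 5.836 m/s².
T = 4.340·a = 25.33 N.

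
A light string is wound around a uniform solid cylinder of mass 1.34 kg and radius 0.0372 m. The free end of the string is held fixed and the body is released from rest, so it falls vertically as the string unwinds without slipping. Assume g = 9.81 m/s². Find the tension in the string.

T ≈ 4.38 N

Translation: Mg − T = Ma. Rotation about the center: TR = Iα with I = ½MR².
With a = αR: T = (I/R²)a = (1/2)M a, so Mg = (1 + 0.5000)Ma.
a = g/(1 + 0.5000) = 9.81/1.500 = 6.540 m/s².
T = 0.5000·M·a = (0.5000)(1.34)(6.540) = 4.382 N.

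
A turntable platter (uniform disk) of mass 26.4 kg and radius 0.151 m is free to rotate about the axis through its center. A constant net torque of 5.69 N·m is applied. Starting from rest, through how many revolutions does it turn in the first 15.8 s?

I = ½MR² = (1/2)(26.4)(0.151)² = 0.3010 kg·m².
α = τ/I = 5.69/0.3010 = 18.91 rad/s².
θ = ½αt² = ½(18.91)(15.8)² = 2360 rad.
Revolutions = θ/(2π) = 375.6.

≈ 376 revolutions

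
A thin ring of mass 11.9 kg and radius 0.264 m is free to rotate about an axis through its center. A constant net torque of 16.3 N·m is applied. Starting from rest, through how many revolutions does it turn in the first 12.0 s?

≈ 225 revolutions

I = MR² = (11.9)(0.264)² = 0.8294 kg·m².
α = τ/I = 16.3/0.8294 = 19.65 rad/s².
θ = ½αt² = ½(19.65)(12.0)² = 1415 rad.
Revolutions = θ/(2π) = 225.2.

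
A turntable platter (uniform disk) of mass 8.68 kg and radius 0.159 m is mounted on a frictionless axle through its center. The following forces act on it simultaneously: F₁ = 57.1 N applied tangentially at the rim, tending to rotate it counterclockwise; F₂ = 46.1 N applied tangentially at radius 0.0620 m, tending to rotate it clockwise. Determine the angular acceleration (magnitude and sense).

α ≈ 56.7 rad/s², counterclockwise

I = ½MR² = (1/2)(8.68)(0.159)² = 0.1097 kg·m².
Taking counterclockwise as positive: τ₁ = +(57.1)(0.159) = +9.079 N·m; τ₂ = −(46.1)(0.0620) = −2.858 N·m.
Net torque τ = 6.221 N·m.
α = τ/I = 6.221/0.1097 = 56.70 rad/s².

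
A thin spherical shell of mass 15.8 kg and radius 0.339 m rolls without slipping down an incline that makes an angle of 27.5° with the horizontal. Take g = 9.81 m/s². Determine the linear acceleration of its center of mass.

a ≈ 2.72 m/s²

Translation along the incline: Mg sinθ − f = Ma.
Rotation about the center: fR = Iα with I = (2/3)MR². No-slip gives a = αR, so f = (I/R²)a = (2/3)M a.
Substituting: Mg sinθ = (1 + 0.6667)Ma, so a = g sinθ/(1 + 0.6667) = (9.81) sin 27.5° / 1.667 = 2.718 m/s².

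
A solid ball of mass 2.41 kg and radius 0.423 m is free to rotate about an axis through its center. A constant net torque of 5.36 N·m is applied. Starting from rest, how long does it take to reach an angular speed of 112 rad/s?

I = (2/5)MR² = (2/5)(2.41)(0.423)² = 0.1725 kg·m².
α = τ/I = 5.36/0.1725 = 31.07 rad/s².
ω = αt ⇒ t = ω/α = 112/31.07 = 3.604 s.

t ≈ 3.60 s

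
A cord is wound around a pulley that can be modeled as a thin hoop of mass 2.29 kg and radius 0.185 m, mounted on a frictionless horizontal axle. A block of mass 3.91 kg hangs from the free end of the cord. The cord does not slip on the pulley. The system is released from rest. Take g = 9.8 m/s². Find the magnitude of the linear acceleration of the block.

a ≈ 6.18 m/s²

I = MR² = (2.29)(0.185)² = 0.07838 kg·m².
Block: mg − T = ma. Pulley: TR = Iα. No-slip: a = αR, so T = (I/R²)a = 2.290·a.
Then mg = (m + 2.290)a, so a = (3.91)(9.8)/(3.91 + 2.290) = 6.180 m/s².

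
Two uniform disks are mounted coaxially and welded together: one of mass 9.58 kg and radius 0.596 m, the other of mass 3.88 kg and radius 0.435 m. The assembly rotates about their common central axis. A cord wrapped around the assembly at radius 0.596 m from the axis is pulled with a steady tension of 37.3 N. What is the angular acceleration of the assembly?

I = ½M₁R₁² + ½M₂R₂² = ½(9.58)(0.596)² + ½(3.88)(0.435)² = 2.069 kg·m².
τ = F r = (37.3)(0.596) = 22.23 N·m.
α = τ/I = 22.23/2.069 = 10.75 rad/s².

α ≈ 10.7 rad/s²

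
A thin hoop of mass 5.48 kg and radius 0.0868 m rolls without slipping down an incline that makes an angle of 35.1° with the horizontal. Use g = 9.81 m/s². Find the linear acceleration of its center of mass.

a ≈ 2.82 m/s²

Translation along the incline: Mg sinθ − f = Ma.
Rotation about the center: fR = Iα with I = MR². No-slip gives a = αR, so f = (I/R²)a = M a.
Substituting: Mg sinθ = (1 + 1.000)Ma, so a = g sinθ/(1 + 1.000) = (9.81) sin 35.1° / 2.000 = 2.820 m/s².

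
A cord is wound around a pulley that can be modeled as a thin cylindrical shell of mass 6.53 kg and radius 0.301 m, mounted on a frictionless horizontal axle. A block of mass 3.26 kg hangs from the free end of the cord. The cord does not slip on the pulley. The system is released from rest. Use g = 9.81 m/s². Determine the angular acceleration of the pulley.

α ≈ 10.9 rad/s²

I = MR² = (6.53)(0.301)² = 0.5916 kg·m².
Block: mg − T = ma. Pulley: TR = Iα. No-slip: a = αR, so T = (I/R²)a = 6.530·a.
Then mg = (m + 6.530)a, so a = (3.26)(9.81)/(3.26 + 6.530) = 3.267 m/s².
α = a/R = 3.267/0.301 = 10.85 rad/s².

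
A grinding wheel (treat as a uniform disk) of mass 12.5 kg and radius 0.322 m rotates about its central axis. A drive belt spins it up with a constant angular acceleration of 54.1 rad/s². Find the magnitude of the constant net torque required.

I = ½MR² = (1/2)(12.5)(0.322)² = 0.6480 kg·m².
τ = Iα = (0.6480)(54.10) = 35.06 N·m.

τ ≈ 35.1 N·m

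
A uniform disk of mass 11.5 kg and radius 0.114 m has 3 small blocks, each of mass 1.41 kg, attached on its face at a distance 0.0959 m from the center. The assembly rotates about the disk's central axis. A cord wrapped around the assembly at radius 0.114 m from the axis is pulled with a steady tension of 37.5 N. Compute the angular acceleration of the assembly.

α ≈ 37.6 rad/s²

I_disk = ½MR² = ½(11.5)(0.114)² = 0.07473 kg·m².
I_blocks = 3·m·r² = 3(1.41)(0.0959)² = 0.03890 kg·m².
Total I = 0.1136 kg·m².
τ = F r = (37.5)(0.114) = 4.275 N·m.
α = τ/I = 4.275/0.1136 = 37.62 rad/s².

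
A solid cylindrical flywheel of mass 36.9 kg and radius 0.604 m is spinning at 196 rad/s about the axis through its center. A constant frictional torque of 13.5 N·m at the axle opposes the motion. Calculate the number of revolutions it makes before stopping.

I = ½MR² = (1/2)(36.9)(0.604)² = 6.731 kg·m².
The net torque has magnitude 13.5 N·m, opposing ω.
|α| = τ/I = 13.50/6.731 = 2.006 rad/s² (deceleration).
ω² = ω₀² − 2|α|θ with ω = 0 ⇒ θ = ω₀²/(2|α|) = 9577 rad = 1524 rev.

≈ 1520 revolutions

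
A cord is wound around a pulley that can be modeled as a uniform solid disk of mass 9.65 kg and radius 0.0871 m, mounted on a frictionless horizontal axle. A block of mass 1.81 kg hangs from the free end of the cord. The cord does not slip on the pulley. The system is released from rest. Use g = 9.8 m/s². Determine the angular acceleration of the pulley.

α ≈ 30.7 rad/s²

I = ½MR² = (1/2)(9.65)(0.0871)² = 0.03660 kg·m².
Block: mg − T = ma. Pulley: TR = Iα. No-slip: a = αR, so T = (I/R²)a = 4.825·a.
Then mg = (m + 4.825)a, so a = (1.81)(9.8)/(1.81 + 4.825) = 2.673 m/s².
α = a/R = 2.673/0.0871 = 30.69 rad/s².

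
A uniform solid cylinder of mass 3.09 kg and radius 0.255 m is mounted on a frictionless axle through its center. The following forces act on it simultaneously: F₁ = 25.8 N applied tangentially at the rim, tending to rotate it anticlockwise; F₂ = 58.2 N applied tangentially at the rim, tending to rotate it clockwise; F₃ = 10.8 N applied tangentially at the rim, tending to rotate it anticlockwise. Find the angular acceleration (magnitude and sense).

α ≈ 54.8 rad/s², clockwise

I = ½MR² = (1/2)(3.09)(0.255)² = 0.1005 kg·m².
Taking anticlockwise as positive: τ₁ = +(25.8)(0.255) = +6.579 N·m; τ₂ = −(58.2)(0.255) = −14.84 N·m; τ₃ = +(10.8)(0.255) = +2.754 N·m.
Net torque τ = -5.508 N·m.
α = τ/I = -5.508/0.1005 = -54.83 rad/s².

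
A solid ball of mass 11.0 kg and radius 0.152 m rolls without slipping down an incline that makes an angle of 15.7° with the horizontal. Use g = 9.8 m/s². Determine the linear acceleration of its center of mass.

Translation along the incline: Mg sinθ − f = Ma.
Rotation about the center: fR = Iα with I = (2/5)MR². No-slip gives a = αR, so f = (I/R²)a = (2/5)M a.
Substituting: Mg sinθ = (1 + 0.4000)Ma, so a = g sinθ/(1 + 0.4000) = (9.8) sin 15.7° / 1.400 = 1.894 m/s².

a ≈ 1.89 m/s²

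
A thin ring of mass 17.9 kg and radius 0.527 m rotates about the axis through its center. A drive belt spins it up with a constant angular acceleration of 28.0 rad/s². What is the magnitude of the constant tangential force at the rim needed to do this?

I = MR² = (17.9)(0.527)² = 4.971 kg·m².
The required torque is τ = Iα = (4.971)(28.00) = 139.2 N·m.
A tangential force at the rim gives τ = FR, so F = τ/R = 139.2/0.527 = 264.1 N.

F ≈ 264 N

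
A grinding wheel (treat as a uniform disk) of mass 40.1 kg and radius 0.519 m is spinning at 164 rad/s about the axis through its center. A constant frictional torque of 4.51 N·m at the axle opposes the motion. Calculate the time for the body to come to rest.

t ≈ 196 s

I = ½MR² = (1/2)(40.1)(0.519)² = 5.401 kg·m².
The net torque has magnitude 4.51 N·m, opposing ω.
|α| = τ/I = 4.510/5.401 = 0.8351 rad/s² (deceleration).
0 = ω₀ − |α|t ⇒ t = ω₀/|α| = 164/0.8351 = 196.4 s.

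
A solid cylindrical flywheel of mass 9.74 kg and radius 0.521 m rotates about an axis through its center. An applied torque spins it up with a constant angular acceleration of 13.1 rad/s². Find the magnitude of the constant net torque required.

I = ½MR² = (1/2)(9.74)(0.521)² = 1.322 kg·m².
τ = Iα = (1.322)(13.10) = 17.32 N·m.

τ ≈ 17.3 N·m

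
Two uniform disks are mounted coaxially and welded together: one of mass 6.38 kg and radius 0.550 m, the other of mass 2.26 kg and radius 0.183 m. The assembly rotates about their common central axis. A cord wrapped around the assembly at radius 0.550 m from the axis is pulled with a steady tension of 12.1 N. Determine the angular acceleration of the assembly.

I = ½M₁R₁² + ½M₂R₂² = ½(6.38)(0.550)² + ½(2.26)(0.183)² = 1.003 kg·m².
τ = F r = (12.1)(0.550) = 6.655 N·m.
α = τ/I = 6.655/1.003 = 6.636 rad/s².

α ≈ 6.64 rad/s²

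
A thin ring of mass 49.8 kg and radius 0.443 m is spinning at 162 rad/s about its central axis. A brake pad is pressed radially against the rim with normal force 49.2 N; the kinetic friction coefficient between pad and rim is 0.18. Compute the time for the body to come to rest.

I = MR² = (49.8)(0.443)² = 9.773 kg·m².
Friction force f = μN = (0.18)(49.2) = 8.856 N at the rim; torque magnitude τ = fR = 3.923 N·m, opposing ω.
|α| = τ/I = 3.923/9.773 = 0.4014 rad/s² (deceleration).
0 = ω₀ − |α|t ⇒ t = ω₀/|α| = 162/0.4014 = 403.6 s.

t ≈ 404 s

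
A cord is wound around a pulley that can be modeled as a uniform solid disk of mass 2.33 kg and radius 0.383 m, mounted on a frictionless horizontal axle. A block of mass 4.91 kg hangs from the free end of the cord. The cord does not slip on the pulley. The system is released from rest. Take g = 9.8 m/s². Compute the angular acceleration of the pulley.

I = ½MR² = (1/2)(2.33)(0.383)² = 0.1709 kg·m².
Block: mg − T = ma. Pulley: TR = Iα. No-slip: a = αR, so T = (I/R²)a = 1.165·a.
Then mg = (m + 1.165)a, so a = (4.91)(9.8)/(4.91 + 1.165) = 7.921 m/s².
α = a/R = 7.921/0.383 = 20.68 rad/s².

α ≈ 20.7 rad/s²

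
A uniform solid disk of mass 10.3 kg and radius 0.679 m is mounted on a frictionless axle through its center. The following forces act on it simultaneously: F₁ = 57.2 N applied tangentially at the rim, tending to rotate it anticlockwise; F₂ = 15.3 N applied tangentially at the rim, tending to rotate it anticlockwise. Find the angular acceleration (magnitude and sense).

α ≈ 20.7 rad/s², anticlockwise

I = ½MR² = (1/2)(10.3)(0.679)² = 2.374 kg·m².
Taking anticlockwise as positive: τ₁ = +(57.2)(0.679) = +38.84 N·m; τ₂ = +(15.3)(0.679) = +10.39 N·m.
Net torque τ = 49.23 N·m.
α = τ/I = 49.23/2.374 = 20.73 rad/s².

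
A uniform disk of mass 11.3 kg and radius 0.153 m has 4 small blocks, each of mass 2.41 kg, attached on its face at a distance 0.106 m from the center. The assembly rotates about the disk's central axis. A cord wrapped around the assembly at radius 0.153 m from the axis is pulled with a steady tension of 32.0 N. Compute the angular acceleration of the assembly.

α ≈ 20.4 rad/s²

I_disk = ½MR² = ½(11.3)(0.153)² = 0.1323 kg·m².
I_blocks = 4·m·r² = 4(2.41)(0.106)² = 0.1083 kg·m².
Total I = 0.2406 kg·m².
τ = F r = (32.0)(0.153) = 4.896 N·m.
α = τ/I = 4.896/0.2406 = 20.35 rad/s².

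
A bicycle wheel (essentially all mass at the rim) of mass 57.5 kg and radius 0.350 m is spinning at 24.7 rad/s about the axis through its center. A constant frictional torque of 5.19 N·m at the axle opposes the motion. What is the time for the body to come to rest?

I = MR² = (57.5)(0.350)² = 7.044 kg·m².
The net torque has magnitude 5.19 N·m, opposing ω.
|α| = τ/I = 5.190/7.044 = 0.7368 rad/s² (deceleration).
0 = ω₀ − |α|t ⇒ t = ω₀/|α| = 24.7/0.7368 = 33.52 s.

t ≈ 33.5 s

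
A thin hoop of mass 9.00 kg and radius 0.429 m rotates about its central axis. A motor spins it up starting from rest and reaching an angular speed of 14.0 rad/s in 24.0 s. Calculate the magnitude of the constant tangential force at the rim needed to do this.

F ≈ 2.25 N

I = MR² = (9.00)(0.429)² = 1.656 kg·m².
α = Δω/Δt = (14.0 − 0)/24.0 = 0.5833 rad/s².
The required torque is τ = Iα = (1.656)(0.5833) = 0.9662 N·m.
A tangential force at the rim gives τ = FR, so F = τ/R = 0.9662/0.429 = 2.252 N.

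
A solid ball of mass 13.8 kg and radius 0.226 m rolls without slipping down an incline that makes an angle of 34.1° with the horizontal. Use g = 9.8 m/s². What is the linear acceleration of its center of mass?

a ≈ 3.92 m/s²

Translation along the incline: Mg sinθ − f = Ma.
Rotation about the center: fR = Iα with I = (2/5)MR². No-slip gives a = αR, so f = (I/R²)a = (2/5)M a.
Substituting: Mg sinθ = (1 + 0.4000)Ma, so a = g sinθ/(1 + 0.4000) = (9.8) sin 34.1° / 1.400 = 3.924 m/s².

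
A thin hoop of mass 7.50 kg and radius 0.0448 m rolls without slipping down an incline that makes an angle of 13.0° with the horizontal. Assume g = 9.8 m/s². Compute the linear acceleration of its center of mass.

Translation along the incline: Mg sinθ − f = Ma.
Rotation about the center: fR = Iα with I = MR². No-slip gives a = αR, so f = (I/R²)a = M a.
Substituting: Mg sinθ = (1 + 1.000)Ma, so a = g sinθ/(1 + 1.000) = (9.8) sin 13.0° / 2.000 = 1.102 m/s².

a ≈ 1.10 m/s²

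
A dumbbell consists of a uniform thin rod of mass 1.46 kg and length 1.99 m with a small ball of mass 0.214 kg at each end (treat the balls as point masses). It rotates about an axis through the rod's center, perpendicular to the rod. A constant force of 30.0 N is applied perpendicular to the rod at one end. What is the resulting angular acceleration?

α ≈ 33.0 rad/s²

I_rod = (1/12)ML² = (1/12)(1.46)(1.99)² = 0.4818 kg·m².
I_balls = 2·m·(L/2)² = 2(0.214)(0.9950)² = 0.4237 kg·m².
Total I = 0.9055 kg·m².
τ = F·(L/2) = (30.0)(0.995) = 29.85 N·m.
α = τ/I = 29.85/0.9055 = 32.96 rad/s².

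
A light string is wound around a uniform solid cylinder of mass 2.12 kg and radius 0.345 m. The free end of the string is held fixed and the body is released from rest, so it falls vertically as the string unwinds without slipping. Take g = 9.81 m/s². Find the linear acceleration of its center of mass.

Translation: Mg − T = Ma. Rotation about the center: TR = Iα with I = ½MR².
With a = αR: T = (I/R²)a = (1/2)M a, so Mg = (1 + 0.5000)Ma.
a = g/(1 + 0.5000) = 9.81/1.500 = 6.540 m/s².

a ≈ 6.54 m/s²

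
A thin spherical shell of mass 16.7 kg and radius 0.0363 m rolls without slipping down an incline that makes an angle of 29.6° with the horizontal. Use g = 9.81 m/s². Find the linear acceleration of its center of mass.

Translation along the incline: Mg sinθ − f = Ma.
Rotation about the center: fR = Iα with I = (2/3)MR². No-slip gives a = αR, so f = (I/R²)a = (2/3)M a.
Substituting: Mg sinθ = (1 + 0.6667)Ma, so a = g sinθ/(1 + 0.6667) = (9.81) sin 29.6° / 1.667 = 2.907 m/s².

a ≈ 2.91 m/s²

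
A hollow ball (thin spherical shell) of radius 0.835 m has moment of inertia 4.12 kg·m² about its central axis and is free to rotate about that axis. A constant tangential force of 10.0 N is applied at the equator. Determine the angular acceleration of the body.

α ≈ 2.03 rad/s²

τ = F R = (10.0)(0.835) = 8.350 N·m.
From τ = Iα: α = 8.350/4.120 = 2.027 rad/s².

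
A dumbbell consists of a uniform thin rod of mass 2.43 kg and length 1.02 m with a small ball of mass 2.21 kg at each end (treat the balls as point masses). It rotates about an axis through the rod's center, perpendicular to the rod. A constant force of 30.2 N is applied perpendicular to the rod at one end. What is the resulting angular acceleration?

I_rod = (1/12)ML² = (1/12)(2.43)(1.02)² = 0.2107 kg·m².
I_balls = 2·m·(L/2)² = 2(2.21)(0.5100)² = 1.150 kg·m².
Total I = 1.360 kg·m².
τ = F·(L/2) = (30.2)(0.510) = 15.40 N·m.
α = τ/I = 15.40/1.360 = 11.32 rad/s².

α ≈ 11.3 rad/s²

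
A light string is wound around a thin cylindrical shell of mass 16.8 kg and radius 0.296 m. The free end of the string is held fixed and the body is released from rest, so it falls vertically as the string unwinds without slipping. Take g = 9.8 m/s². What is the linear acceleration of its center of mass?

a ≈ 4.90 m/s²

Translation: Mg − T = Ma. Rotation about the center: TR = Iα with I = MR².
With a = αR: T = (I/R²)a = M a, so Mg = (1 + 1.000)Ma.
a = g/(1 + 1.000) = 9.8/2.000 = 4.900 m/s².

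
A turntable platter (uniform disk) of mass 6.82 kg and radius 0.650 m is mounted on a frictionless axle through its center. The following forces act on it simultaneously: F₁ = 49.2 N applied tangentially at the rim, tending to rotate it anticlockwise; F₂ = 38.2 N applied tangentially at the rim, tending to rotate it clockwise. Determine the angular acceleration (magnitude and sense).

α ≈ 4.96 rad/s², anticlockwise

I = ½MR² = (1/2)(6.82)(0.650)² = 1.441 kg·m².
Taking anticlockwise as positive: τ₁ = +(49.2)(0.650) = +31.98 N·m; τ₂ = −(38.2)(0.650) = −24.83 N·m.
Net torque τ = 7.150 N·m.
α = τ/I = 7.150/1.441 = 4.963 rad/s².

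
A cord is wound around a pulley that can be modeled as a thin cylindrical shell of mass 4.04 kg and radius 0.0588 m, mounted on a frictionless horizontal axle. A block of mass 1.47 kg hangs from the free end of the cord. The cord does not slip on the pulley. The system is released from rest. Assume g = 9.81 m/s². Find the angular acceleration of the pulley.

I = MR² = (4.04)(0.0588)² = 0.01397 kg·m².
Block: mg − T = ma. Pulley: TR = Iα. No-slip: a = αR, so T = (I/R²)a = 4.040·a.
Then mg = (m + 4.040)a, so a = (1.47)(9.81)/(1.47 + 4.040) = 2.617 m/s².
α = a/R = 2.617/0.0588 = 44.51 rad/s².

α ≈ 44.5 rad/s²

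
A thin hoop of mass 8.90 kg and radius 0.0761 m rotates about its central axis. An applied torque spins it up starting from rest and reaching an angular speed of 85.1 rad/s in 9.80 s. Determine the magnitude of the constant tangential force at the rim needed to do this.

F ≈ 5.88 N

I = MR² = (8.90)(0.0761)² = 0.05154 kg·m².
α = Δω/Δt = (85.1 − 0)/9.80 = 8.684 rad/s².
The required torque is τ = Iα = (0.05154)(8.684) = 0.4476 N·m.
A tangential force at the rim gives τ = FR, so F = τ/R = 0.4476/0.0761 = 5.881 N.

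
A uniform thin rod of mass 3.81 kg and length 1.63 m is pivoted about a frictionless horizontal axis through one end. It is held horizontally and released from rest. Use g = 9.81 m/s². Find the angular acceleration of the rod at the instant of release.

About the pivot, I = (1/3)ML² = (1/3)(3.81)(1.63)² = 3.374 kg·m².
The weight acts at the center, a distance L/2 = 0.8150 m from the pivot; τ = Mg(L/2) = 30.46 N·m.
α = τ/I = 30.46/3.374 = 9.028 rad/s².
(Equivalently α = (3g/(2L)) = 9.028 rad/s².)

α ≈ 9.03 rad/s²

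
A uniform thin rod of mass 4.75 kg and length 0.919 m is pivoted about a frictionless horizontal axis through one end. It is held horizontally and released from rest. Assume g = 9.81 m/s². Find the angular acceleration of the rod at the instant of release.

α ≈ 16.0 rad/s²

About the pivot, I = (1/3)ML² = (1/3)(4.75)(0.919)² = 1.337 kg·m².
The weight acts at the center, a distance L/2 = 0.4595 m from the pivot; τ = Mg(L/2) = 21.41 N·m.
α = τ/I = 21.41/1.337 = 16.01 rad/s².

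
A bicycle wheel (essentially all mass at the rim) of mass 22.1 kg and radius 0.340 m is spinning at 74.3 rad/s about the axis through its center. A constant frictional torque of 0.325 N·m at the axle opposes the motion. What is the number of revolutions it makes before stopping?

≈ 3450 revolutions

I = MR² = (22.1)(0.340)² = 2.555 kg·m².
The net torque has magnitude 0.325 N·m, opposing ω.
|α| = τ/I = 0.3250/2.555 = 0.1272 rad/s² (deceleration).
ω² = ω₀² − 2|α|θ with ω = 0 ⇒ θ = ω₀²/(2|α|) = 21700 rad = 3453 rev.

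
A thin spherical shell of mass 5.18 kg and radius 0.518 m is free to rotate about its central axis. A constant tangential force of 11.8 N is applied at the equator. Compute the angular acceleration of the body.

I = (2/3)MR² = (2/3)(5.18)(0.518)² = 0.9266 kg·m².
τ = F R = (11.8)(0.518) = 6.112 N·m.
Newton's second law for rotation, τ = Iα, gives α = τ/I = 6.112/0.9266 = 6.597 rad/s².

α ≈ 6.60 rad/s²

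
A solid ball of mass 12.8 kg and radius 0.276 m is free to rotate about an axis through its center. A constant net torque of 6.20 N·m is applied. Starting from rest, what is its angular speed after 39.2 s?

ω ≈ 623 rad/s

I = (2/5)MR² = (2/5)(12.8)(0.276)² = 0.3900 kg·m².
α = τ/I = 6.20/0.3900 = 15.90 rad/s².
ω = ω₀ + αt = 0 + (15.90)(39.2) = 623.1 rad/s.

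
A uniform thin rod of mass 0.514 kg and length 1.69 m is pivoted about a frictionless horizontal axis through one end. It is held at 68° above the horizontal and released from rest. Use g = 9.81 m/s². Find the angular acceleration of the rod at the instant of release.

About the pivot, I = (1/3)ML² = (1/3)(0.514)(1.69)² = 0.4893 kg·m².
The weight acts at the center, a distance L/2 = 0.8450 m from the pivot; τ = Mg(L/2) cos 68° = 1.596 N·m.
α = τ/I = 1.596/0.4893 = 3.262 rad/s².

α ≈ 3.26 rad/s²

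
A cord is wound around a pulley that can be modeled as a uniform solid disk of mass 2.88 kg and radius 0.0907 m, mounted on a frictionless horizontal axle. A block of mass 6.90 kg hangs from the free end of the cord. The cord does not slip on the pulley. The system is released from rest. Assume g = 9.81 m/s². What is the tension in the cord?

T ≈ 11.7 N

I = ½MR² = (1/2)(2.88)(0.0907)² = 0.01185 kg·m².
Block: mg − T = ma. Pulley: TR = Iα. No-slip: a = αR, so T = (I/R²)a = 1.440·a.
Then mg = (m + 1.440)a, so a = (6.90)(9.81)/(6.90 + 1.440) = 8.116 m/s².
T = 1.440·a = 11.69 N.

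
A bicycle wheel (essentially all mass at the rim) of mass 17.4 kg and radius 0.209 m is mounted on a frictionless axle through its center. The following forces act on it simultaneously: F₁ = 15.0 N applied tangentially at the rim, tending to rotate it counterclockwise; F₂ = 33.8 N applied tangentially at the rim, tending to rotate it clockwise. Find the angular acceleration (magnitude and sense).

I = MR² = (17.4)(0.209)² = 0.7600 kg·m².
Taking counterclockwise as positive: τ₁ = +(15.0)(0.209) = +3.135 N·m; τ₂ = −(33.8)(0.209) = −7.064 N·m.
Net torque τ = -3.929 N·m.
α = τ/I = -3.929/0.7600 = -5.170 rad/s².

α ≈ 5.17 rad/s², clockwise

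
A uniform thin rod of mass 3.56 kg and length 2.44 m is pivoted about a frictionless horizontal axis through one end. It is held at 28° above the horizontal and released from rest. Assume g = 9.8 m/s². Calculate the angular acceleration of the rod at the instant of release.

α ≈ 5.32 rad/s²

About the pivot, I = (1/3)ML² = (1/3)(3.56)(2.44)² = 7.065 kg·m².
The weight acts at the center, a distance L/2 = 1.220 m from the pivot; τ = Mg(L/2) cos 28° = 37.58 N·m.
α = τ/I = 37.58/7.065 = 5.319 rad/s².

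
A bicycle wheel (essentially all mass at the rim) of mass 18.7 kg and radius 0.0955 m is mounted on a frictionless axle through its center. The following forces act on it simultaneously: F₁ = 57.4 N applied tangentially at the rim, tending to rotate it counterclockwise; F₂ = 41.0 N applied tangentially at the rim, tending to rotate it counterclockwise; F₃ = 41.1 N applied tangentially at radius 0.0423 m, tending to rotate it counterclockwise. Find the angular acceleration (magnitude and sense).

α ≈ 65.3 rad/s², counterclockwise

I = MR² = (18.7)(0.0955)² = 0.1705 kg·m².
Taking counterclockwise as positive: τ₁ = +(57.4)(0.0955) = +5.482 N·m; τ₂ = +(41.0)(0.0955) = +3.916 N·m; τ₃ = +(41.1)(0.0423) = +1.739 N·m.
Net torque τ = 11.14 N·m.
α = τ/I = 11.14/0.1705 = 65.29 rad/s².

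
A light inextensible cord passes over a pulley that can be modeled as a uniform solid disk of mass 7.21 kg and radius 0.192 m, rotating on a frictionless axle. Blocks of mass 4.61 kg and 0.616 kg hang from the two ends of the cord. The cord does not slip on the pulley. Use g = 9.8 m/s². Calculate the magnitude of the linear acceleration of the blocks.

I = ½MR² = (1/2)(7.21)(0.192)² = 0.1329 kg·m².
Heavier block: m₁g − T₁ = m₁a. Lighter block: T₂ − m₂g = m₂a.
Pulley: (T₁ − T₂)R = Iα = I(a/R), so T₁ − T₂ = (I/R²)a = (1/2)M_p a = 3.605·a.
Adding the three: (m₁ − m₂)g = (m₁ + m₂ + 3.605)a, so a = (4.61 − 0.616)(9.8)/(4.61 + 0.616 + 3.605) = 4.432 m/s².

a ≈ 4.43 m/s²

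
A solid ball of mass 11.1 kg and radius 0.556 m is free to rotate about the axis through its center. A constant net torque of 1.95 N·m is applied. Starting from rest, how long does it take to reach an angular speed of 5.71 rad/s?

I = (2/5)MR² = (2/5)(11.1)(0.556)² = 1.373 kg·m².
α = τ/I = 1.95/1.373 = 1.421 rad/s².
ω = αt ⇒ t = ω/α = 5.71/1.421 = 4.019 s.

t ≈ 4.02 s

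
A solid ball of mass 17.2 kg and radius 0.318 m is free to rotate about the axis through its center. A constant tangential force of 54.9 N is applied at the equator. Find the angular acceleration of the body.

α ≈ 25.1 rad/s²

I = (2/5)MR² = (2/5)(17.2)(0.318)² = 0.6957 kg·m².
τ = F R = (54.9)(0.318) = 17.46 N·m.
Newton's second law for rotation, τ = Iα, gives α = τ/I = 17.46/0.6957 = 25.09 rad/s².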